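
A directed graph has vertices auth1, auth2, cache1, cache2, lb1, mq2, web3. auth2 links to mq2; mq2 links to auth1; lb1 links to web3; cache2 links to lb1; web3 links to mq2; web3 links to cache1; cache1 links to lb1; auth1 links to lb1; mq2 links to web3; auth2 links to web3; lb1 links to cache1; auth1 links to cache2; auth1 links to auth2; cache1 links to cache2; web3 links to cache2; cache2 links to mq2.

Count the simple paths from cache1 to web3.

5

cache1→cache2→lb1→web3
cache1→cache2→mq2→auth1→auth2→web3
cache1→cache2→mq2→auth1→lb1→web3
cache1→cache2→mq2→web3
cache1→lb1→web3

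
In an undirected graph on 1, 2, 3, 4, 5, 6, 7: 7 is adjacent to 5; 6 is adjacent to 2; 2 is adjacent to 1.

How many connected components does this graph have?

4

From 1: component {1, 2, 6}.
From 3: component {3}.
From 4: component {4}.
From 5: component {5, 7}.
That's 4 components.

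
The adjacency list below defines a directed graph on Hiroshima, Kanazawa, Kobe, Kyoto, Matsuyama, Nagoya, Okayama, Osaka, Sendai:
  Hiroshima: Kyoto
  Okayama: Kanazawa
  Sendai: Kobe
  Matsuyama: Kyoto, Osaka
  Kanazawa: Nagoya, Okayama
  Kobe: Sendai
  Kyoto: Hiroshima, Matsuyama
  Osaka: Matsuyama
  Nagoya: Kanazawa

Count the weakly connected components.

3

From Hiroshima: component {Hiroshima, Kyoto, Matsuyama, Osaka}.
From Kanazawa: component {Kanazawa, Nagoya, Okayama}.
From Kobe: component {Kobe, Sendai}.
That's 3 components.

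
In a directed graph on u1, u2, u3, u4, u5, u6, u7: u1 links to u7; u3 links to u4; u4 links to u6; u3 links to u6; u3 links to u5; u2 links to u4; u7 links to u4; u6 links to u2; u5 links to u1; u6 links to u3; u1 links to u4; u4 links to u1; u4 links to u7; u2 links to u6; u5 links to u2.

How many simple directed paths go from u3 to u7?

8

u3→u4→u1→u7
u3→u4→u7
u3→u5→u1→u4→u7
u3→u5→u1→u7
u3→u5→u2→u4→u1→u7
u3→u5→u2→u4→u7
u3→u6→u2→u4→u1→u7
u3→u6→u2→u4→u7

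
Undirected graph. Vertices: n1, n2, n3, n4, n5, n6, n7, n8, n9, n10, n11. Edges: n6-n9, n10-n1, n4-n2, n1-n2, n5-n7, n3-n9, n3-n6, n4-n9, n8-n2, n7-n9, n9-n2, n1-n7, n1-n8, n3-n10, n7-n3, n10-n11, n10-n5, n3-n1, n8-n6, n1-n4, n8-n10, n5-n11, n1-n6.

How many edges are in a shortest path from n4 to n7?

Distance 0: n4.
Distance 1: n1, n2, n9.
Distance 2: n3, n6, n7, n8, n10 — contains n7.

2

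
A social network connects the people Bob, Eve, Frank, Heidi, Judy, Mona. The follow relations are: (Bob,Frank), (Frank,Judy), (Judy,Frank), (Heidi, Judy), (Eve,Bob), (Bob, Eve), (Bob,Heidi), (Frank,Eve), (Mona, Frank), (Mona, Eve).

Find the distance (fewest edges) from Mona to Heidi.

3

Distance 0: Mona.
Distance 1: Eve, Frank.
Distance 2: Bob, Judy.
Distance 3: Heidi — contains Heidi.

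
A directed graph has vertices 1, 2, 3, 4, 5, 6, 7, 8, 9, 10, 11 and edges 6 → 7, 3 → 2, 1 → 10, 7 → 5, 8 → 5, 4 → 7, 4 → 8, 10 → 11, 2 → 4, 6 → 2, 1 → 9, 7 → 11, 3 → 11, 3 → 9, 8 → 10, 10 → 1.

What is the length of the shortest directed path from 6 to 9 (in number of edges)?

Distance 0: 6.
Distance 1: 2, 7.
Distance 2: 4, 5, 11.
Distance 3: 8.
Distance 4: 10.
Distance 5: 1.
Distance 6: 9 — contains 9.

6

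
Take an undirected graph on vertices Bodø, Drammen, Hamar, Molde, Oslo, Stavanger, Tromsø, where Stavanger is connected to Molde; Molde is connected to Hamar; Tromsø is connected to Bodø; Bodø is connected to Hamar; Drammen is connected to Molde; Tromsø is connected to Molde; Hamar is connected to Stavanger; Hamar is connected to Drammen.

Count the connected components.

From Bodø: component {Bodø, Drammen, Hamar, Molde, Stavanger, Tromsø}.
From Oslo: component {Oslo}.
That's 2 components.

2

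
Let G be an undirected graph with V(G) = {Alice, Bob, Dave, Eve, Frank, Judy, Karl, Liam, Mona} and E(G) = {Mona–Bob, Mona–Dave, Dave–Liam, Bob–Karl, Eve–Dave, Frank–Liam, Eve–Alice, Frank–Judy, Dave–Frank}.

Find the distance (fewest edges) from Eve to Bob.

Distance 0: Eve.
Distance 1: Alice, Dave.
Distance 2: Frank, Liam, Mona.
Distance 3: Bob, Judy — contains Bob.

3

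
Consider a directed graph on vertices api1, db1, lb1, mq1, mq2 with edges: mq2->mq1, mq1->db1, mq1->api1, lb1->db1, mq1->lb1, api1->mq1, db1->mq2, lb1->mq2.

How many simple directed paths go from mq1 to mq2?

mq1→db1→mq2
mq1→lb1→db1→mq2
mq1→lb1→mq2

3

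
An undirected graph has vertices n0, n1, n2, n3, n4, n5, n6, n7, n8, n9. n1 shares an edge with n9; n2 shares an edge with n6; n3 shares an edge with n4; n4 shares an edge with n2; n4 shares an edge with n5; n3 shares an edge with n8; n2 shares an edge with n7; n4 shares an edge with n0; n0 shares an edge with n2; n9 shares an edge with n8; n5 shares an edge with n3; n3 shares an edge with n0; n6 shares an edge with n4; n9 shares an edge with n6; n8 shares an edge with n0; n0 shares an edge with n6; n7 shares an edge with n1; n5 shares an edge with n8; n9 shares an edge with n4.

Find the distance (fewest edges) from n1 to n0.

3

Distance 0: n1.
Distance 1: n7, n9.
Distance 2: n2, n4, n6, n8.
Distance 3: n0, n3, n5 — contains n0.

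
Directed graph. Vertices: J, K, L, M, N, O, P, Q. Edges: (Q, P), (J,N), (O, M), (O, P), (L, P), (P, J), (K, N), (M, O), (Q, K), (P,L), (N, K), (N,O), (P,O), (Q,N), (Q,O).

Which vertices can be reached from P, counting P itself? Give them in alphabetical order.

J, K, L, M, N, O, P

Start at P.
Its neighbours: J, L, O.
Then their neighbours: M, N.
Then next layer: K.
Nothing further is reachable.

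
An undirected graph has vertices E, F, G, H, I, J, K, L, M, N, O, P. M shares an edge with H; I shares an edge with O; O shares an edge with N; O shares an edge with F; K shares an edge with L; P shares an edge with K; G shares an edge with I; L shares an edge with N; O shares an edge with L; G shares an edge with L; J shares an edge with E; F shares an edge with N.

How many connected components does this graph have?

3

From E: component {E, J}.
From F: component {F, G, I, K, L, N, O, P}.
From H: component {H, M}.
That's 3 components.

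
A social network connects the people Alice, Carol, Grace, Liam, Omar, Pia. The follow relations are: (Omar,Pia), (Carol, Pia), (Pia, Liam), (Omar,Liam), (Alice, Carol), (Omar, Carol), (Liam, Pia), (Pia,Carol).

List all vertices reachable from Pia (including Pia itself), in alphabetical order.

Carol, Liam, Pia

Start at Pia.
Its neighbours: Carol, Liam.
Nothing further is reachable.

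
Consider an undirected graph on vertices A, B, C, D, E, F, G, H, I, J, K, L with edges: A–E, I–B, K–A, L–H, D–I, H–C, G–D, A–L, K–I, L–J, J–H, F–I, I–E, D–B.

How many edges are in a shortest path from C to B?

Distance 0: C.
Distance 1: H.
Distance 2: J, L.
Distance 3: A.
Distance 4: E, K.
Distance 5: I.
Distance 6: B, D, F — contains B.

6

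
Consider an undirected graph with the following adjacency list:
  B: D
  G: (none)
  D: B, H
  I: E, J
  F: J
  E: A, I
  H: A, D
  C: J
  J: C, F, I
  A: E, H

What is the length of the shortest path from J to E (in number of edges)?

2

Distance 0: J.
Distance 1: C, F, I.
Distance 2: E — contains E.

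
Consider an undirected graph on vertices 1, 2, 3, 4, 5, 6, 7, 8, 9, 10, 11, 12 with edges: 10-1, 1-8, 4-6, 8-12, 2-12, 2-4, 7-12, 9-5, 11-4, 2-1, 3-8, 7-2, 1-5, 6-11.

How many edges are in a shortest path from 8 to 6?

Distance 0: 8.
Distance 1: 1, 3, 12.
Distance 2: 2, 5, 7, 10.
Distance 3: 4, 9.
Distance 4: 6, 11 — contains 6.

4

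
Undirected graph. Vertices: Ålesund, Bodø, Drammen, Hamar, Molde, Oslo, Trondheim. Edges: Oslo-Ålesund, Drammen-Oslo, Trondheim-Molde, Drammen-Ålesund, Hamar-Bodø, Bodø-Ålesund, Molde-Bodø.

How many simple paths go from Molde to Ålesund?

Molde–Bodø–Ålesund

1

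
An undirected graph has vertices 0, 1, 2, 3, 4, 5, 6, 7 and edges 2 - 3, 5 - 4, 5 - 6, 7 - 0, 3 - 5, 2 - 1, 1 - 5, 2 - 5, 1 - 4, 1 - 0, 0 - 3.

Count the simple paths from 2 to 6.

2–1–0–3–5–6
2–1–4–5–6
2–1–5–6
2–3–0–1–4–5–6
2–3–0–1–5–6
2–3–5–6
2–5–6

7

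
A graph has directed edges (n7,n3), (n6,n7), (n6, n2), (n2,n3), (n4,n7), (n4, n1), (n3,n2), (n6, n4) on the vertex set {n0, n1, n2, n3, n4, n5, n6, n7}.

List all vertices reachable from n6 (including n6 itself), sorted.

Start at n6.
Its neighbours: n2, n4, n7.
Then their neighbours: n1, n3.
Nothing further is reachable.

n1, n2, n3, n4, n6, n7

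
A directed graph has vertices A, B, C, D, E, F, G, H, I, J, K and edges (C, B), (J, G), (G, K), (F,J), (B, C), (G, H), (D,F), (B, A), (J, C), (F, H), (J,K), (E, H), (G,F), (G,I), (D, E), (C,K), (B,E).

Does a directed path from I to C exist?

I has no outgoing edges, so nothing is reachable from it.

No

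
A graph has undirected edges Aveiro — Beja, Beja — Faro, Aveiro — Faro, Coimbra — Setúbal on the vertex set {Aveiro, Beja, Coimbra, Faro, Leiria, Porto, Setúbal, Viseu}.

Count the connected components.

From Aveiro: component {Aveiro, Beja, Faro}.
From Coimbra: component {Coimbra, Setúbal}.
From Leiria: component {Leiria}.
From Porto: component {Porto}.
From Viseu: component {Viseu}.
That's 5 components.

5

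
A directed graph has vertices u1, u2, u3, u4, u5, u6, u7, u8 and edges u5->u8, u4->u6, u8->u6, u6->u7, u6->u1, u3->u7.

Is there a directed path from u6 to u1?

Explore from u6.
Distance 1: reach u1, u7.
Found u1.

Yes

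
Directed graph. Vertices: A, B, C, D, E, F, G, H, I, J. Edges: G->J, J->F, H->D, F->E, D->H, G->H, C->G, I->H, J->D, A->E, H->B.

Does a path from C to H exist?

Explore from C.
Distance 1: reach G.
Distance 2: reach H, J.
Found H.

Yes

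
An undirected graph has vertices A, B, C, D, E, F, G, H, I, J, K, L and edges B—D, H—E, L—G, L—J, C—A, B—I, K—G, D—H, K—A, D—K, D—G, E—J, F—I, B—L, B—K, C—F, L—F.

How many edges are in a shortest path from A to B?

Distance 0: A.
Distance 1: C, K.
Distance 2: B, D, F, G — contains B.

2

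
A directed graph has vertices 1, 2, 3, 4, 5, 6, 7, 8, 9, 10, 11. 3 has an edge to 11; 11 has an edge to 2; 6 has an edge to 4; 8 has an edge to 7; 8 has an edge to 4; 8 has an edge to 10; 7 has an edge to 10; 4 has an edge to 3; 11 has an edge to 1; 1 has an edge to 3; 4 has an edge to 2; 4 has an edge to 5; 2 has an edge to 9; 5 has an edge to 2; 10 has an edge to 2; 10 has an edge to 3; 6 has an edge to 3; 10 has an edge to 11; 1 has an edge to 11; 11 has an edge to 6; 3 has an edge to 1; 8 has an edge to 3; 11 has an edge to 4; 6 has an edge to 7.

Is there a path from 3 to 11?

Yes

Explore from 3.
Distance 1: reach 1, 11.
Found 11.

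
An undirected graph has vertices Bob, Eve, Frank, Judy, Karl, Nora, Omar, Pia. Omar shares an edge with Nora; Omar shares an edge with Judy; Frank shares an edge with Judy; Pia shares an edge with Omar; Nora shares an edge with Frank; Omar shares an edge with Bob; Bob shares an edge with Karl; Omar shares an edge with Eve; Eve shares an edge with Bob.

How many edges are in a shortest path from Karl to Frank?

4

Distance 0: Karl.
Distance 1: Bob.
Distance 2: Eve, Omar.
Distance 3: Judy, Nora, Pia.
Distance 4: Frank — contains Frank.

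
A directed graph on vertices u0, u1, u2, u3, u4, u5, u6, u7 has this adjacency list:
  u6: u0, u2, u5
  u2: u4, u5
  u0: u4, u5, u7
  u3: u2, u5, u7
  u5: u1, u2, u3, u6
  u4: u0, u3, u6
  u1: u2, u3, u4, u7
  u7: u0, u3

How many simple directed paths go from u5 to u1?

u5→u1

1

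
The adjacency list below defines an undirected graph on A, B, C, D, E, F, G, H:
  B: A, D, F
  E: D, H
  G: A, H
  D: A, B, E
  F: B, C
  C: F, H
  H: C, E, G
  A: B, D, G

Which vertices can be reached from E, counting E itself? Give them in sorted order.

Start at E.
Its neighbours: D, H.
Then their neighbours: A, B, C, G.
Then next layer: F.
Every vertex is now reached.

A, B, C, D, E, F, G, H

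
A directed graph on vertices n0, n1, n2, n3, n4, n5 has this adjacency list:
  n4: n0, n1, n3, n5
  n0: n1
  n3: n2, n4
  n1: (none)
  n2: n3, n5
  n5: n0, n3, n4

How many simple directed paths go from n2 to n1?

8

n2→n3→n4→n0→n1
n2→n3→n4→n1
n2→n3→n4→n5→n0→n1
n2→n5→n0→n1
n2→n5→n3→n4→n0→n1
n2→n5→n3→n4→n1
n2→n5→n4→n0→n1
n2→n5→n4→n1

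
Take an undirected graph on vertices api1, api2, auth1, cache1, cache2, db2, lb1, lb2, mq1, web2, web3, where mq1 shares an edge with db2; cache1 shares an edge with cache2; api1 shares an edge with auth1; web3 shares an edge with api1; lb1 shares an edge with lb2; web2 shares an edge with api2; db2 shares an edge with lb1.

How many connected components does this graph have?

4

From api1: component {api1, auth1, web3}.
From api2: component {api2, web2}.
From cache1: component {cache1, cache2}.
From db2: component {db2, lb1, lb2, mq1}.
That's 4 components.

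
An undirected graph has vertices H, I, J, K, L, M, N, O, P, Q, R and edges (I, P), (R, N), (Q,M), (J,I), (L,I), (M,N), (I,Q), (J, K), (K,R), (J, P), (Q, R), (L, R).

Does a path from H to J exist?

No

H has no edges, so nothing is reachable from it.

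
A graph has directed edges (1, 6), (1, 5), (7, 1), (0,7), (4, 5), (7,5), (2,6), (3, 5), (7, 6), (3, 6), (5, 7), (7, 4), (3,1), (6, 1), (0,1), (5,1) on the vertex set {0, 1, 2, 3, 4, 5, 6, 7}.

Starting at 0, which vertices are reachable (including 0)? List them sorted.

0, 1, 4, 5, 6, 7

Start at 0.
Its neighbours: 1, 7.
Then their neighbours: 4, 5, 6.
Nothing further is reachable.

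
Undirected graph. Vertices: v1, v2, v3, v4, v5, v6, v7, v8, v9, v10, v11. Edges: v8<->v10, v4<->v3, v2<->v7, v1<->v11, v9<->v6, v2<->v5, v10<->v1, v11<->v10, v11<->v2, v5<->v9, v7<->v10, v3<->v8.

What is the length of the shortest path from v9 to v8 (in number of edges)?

Distance 0: v9.
Distance 1: v5, v6.
Distance 2: v2.
Distance 3: v7, v11.
Distance 4: v1, v10.
Distance 5: v8 — contains v8.

5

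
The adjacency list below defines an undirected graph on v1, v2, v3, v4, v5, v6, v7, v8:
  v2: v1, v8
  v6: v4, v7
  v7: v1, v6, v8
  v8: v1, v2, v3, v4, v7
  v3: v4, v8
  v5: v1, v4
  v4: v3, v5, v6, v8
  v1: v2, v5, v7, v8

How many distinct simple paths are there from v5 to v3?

v5–v1–v2–v8–v3
v5–v1–v2–v8–v4–v3
v5–v1–v2–v8–v7–v6–v4–v3
v5–v1–v7–v6–v4–v3
v5–v1–v7–v6–v4–v8–v3
v5–v1–v7–v8–v3
v5–v1–v7–v8–v4–v3
v5–v1–v8–v3
v5–v1–v8–v4–v3
v5–v1–v8–v7–v6–v4–v3
v5–v4–v3
v5–v4–v6–v7–v1–v2–v8–v3
v5–v4–v6–v7–v1–v8–v3
v5–v4–v6–v7–v8–v3
v5–v4–v8–v3

15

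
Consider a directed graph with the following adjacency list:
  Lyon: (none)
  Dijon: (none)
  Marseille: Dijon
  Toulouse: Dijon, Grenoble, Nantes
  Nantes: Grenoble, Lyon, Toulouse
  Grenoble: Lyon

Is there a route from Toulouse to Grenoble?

Yes

Explore from Toulouse.
Distance 1: reach Dijon, Grenoble, Nantes.
Found Grenoble.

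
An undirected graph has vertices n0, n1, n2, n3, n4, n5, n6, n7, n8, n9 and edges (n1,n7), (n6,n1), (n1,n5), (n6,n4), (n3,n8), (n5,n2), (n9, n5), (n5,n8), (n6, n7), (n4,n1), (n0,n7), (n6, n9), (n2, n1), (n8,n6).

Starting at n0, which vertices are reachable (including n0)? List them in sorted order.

n0, n1, n2, n3, n4, n5, n6, n7, n8, n9

Start at n0.
Its neighbours: n7.
Then their neighbours: n1, n6.
Then next layer: n2, n4, n5, n8, n9.
Then next layer: n3.
Every vertex is now reached.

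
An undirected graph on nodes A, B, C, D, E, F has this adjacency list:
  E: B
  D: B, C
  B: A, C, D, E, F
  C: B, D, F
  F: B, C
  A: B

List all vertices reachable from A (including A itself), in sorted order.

A, B, C, D, E, F

Start at A.
Its neighbours: B.
Then their neighbours: C, D, E, F.
Every vertex is now reached.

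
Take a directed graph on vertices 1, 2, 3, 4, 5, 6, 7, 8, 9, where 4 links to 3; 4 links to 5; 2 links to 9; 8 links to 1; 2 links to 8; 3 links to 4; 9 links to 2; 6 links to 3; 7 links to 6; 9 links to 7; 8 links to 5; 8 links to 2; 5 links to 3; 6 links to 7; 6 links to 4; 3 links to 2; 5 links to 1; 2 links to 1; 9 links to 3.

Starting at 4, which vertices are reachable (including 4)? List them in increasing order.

Start at 4.
Its neighbours: 3, 5.
Then their neighbours: 1, 2.
Then next layer: 8, 9.
Then next layer: 7.
Then next layer: 6.
Every vertex is now reached.

1, 2, 3, 4, 5, 6, 7, 8, 9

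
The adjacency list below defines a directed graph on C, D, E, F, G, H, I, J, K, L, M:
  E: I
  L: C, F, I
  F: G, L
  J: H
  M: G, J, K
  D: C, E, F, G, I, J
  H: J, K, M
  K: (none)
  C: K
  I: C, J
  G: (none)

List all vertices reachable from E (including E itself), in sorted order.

C, E, G, H, I, J, K, M

Start at E.
Its neighbours: I.
Then their neighbours: C, J.
Then next layer: H, K.
Then next layer: M.
Then next layer: G.
Nothing further is reachable.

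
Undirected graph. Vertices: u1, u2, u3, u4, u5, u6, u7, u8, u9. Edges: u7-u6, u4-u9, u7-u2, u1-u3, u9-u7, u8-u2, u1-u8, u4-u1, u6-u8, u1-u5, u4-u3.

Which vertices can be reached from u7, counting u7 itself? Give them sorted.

Start at u7.
Its neighbours: u2, u6, u9.
Then their neighbours: u4, u8.
Then next layer: u1, u3.
Then next layer: u5.
Every vertex is now reached.

u1, u2, u3, u4, u5, u6, u7, u8, u9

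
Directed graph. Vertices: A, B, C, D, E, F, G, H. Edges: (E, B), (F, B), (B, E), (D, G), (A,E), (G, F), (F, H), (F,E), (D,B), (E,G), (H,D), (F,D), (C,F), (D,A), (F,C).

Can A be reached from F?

Yes

Explore from F.
Distance 1: reach B, C, D, E, H.
Distance 2: reach A, G.
Found A.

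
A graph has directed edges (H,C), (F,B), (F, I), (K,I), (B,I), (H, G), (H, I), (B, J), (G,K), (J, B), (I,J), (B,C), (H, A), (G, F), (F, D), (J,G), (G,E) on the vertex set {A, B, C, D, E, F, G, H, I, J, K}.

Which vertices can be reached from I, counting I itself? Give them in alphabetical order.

B, C, D, E, F, G, I, J, K

Start at I.
Its neighbours: J.
Then their neighbours: B, G.
Then next layer: C, E, F, K.
Then next layer: D.
Nothing further is reachable.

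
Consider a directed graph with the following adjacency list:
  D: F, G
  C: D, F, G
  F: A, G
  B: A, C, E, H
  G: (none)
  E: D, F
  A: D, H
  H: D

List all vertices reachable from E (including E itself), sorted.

Start at E.
Its neighbours: D, F.
Then their neighbours: A, G.
Then next layer: H.
Nothing further is reachable.

A, D, E, F, G, H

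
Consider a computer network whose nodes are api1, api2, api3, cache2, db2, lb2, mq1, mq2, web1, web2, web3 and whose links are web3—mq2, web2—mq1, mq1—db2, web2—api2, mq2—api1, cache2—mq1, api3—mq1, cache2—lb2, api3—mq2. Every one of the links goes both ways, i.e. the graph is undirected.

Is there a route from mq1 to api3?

Explore from mq1.
Distance 1: reach api3, cache2, db2, web2.
Found api3.

Yes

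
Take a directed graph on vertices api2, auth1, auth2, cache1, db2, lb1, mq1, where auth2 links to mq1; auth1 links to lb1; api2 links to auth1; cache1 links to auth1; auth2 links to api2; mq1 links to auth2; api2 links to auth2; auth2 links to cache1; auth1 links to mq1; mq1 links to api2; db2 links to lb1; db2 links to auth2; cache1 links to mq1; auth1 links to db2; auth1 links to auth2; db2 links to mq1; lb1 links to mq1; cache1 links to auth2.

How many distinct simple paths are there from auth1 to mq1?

auth1→auth2→cache1→mq1
auth1→auth2→mq1
auth1→db2→auth2→cache1→mq1
auth1→db2→auth2→mq1
auth1→db2→lb1→mq1
auth1→db2→mq1
auth1→lb1→mq1
auth1→mq1

8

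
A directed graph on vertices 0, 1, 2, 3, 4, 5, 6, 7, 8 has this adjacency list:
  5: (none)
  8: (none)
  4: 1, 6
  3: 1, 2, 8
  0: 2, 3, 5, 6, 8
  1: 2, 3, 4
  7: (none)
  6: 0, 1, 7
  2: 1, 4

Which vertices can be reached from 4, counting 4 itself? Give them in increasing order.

Start at 4.
Its neighbours: 1, 6.
Then their neighbours: 0, 2, 3, 7.
Then next layer: 5, 8.
Every vertex is now reached.

0, 1, 2, 3, 4, 5, 6, 7, 8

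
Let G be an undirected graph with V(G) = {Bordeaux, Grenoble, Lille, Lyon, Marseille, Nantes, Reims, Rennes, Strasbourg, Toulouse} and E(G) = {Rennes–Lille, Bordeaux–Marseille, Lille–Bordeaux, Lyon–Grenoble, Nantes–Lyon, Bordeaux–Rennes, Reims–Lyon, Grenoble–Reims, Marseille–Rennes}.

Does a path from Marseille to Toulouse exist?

Explore from Marseille.
Distance 1: reach Bordeaux, Rennes.
Distance 2: reach Lille.
The search is exhausted without reaching Toulouse; it lies in a different component.

No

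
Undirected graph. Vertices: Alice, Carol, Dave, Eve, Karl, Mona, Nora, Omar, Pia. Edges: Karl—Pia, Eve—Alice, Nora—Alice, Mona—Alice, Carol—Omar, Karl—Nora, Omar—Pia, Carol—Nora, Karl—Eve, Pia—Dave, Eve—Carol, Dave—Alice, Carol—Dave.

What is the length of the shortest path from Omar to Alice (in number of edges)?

Distance 0: Omar.
Distance 1: Carol, Pia.
Distance 2: Dave, Eve, Karl, Nora.
Distance 3: Alice — contains Alice.

3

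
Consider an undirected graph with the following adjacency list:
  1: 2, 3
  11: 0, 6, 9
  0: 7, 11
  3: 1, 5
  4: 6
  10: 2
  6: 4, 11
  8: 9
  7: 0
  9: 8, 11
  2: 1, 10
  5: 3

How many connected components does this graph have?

2

From 0: component {0, 4, 6, 7, 8, 9, 11}.
From 1: component {1, 2, 3, 5, 10}.
That's 2 components.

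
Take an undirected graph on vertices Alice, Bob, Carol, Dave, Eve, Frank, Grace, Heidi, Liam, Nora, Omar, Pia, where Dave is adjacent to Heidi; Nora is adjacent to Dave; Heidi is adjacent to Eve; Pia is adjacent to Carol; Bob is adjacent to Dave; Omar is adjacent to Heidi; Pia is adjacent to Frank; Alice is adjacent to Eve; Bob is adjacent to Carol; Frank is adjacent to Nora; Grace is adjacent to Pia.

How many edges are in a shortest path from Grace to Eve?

Distance 0: Grace.
Distance 1: Pia.
Distance 2: Carol, Frank.
Distance 3: Bob, Nora.
Distance 4: Dave.
Distance 5: Heidi.
Distance 6: Eve, Omar — contains Eve.

6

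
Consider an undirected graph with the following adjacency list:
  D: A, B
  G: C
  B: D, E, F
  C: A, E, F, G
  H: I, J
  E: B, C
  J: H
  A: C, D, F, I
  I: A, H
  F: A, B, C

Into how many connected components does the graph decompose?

1

From A: component {A, B, C, D, E, F, G, H, I, J}.
That's 1 component.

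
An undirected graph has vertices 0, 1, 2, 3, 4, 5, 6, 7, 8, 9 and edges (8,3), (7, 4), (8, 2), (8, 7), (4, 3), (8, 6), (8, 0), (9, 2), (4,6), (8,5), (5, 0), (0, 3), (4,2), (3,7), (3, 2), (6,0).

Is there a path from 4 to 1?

Explore from 4.
Distance 1: reach 2, 3, 6, 7.
Distance 2: reach 0, 8, 9.
Distance 3: reach 5.
The search is exhausted without reaching 1; it lies in a different component.

No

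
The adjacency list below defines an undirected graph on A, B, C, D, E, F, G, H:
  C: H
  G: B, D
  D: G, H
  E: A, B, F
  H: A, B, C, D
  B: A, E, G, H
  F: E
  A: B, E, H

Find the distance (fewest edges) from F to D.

Distance 0: F.
Distance 1: E.
Distance 2: A, B.
Distance 3: G, H.
Distance 4: C, D — contains D.

4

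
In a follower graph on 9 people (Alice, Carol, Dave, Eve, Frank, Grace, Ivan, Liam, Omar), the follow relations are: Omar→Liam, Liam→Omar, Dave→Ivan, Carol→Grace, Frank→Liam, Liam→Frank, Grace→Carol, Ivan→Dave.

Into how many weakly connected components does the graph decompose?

From Alice: component {Alice}.
From Carol: component {Carol, Grace}.
From Dave: component {Dave, Ivan}.
From Eve: component {Eve}.
From Frank: component {Frank, Liam, Omar}.
That's 5 components.

5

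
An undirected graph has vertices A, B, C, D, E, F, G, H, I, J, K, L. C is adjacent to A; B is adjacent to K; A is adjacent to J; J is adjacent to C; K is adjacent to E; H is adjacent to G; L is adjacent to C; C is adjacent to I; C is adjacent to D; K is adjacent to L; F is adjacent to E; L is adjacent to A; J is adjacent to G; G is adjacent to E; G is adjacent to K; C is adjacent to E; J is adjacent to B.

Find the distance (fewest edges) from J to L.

Distance 0: J.
Distance 1: A, B, C, G.
Distance 2: D, E, H, I, K, L — contains L.

2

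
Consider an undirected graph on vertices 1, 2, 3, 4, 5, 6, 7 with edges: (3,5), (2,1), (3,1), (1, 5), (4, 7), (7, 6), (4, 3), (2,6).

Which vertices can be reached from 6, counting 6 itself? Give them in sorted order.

Start at 6.
Its neighbours: 2, 7.
Then their neighbours: 1, 4.
Then next layer: 3, 5.
Every vertex is now reached.

1, 2, 3, 4, 5, 6, 7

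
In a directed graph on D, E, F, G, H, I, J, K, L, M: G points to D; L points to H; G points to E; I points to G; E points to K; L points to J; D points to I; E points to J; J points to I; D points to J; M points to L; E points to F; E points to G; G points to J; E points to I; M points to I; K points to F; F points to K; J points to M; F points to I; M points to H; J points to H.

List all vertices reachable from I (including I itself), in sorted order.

Start at I.
Its neighbours: G.
Then their neighbours: D, E, J.
Then next layer: F, H, K, M.
Then next layer: L.
Every vertex is now reached.

D, E, F, G, H, I, J, K, L, M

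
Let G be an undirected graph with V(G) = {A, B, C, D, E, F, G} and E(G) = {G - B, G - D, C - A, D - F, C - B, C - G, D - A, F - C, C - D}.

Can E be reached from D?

Explore from D.
Distance 1: reach A, C, F, G.
Distance 2: reach B.
The search is exhausted without reaching E; it lies in a different component.

No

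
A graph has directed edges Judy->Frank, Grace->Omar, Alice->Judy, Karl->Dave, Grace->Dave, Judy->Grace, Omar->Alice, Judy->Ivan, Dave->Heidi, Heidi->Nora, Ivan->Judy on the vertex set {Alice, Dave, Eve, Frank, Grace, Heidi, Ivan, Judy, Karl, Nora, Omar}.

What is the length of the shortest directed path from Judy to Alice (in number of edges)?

3

Distance 0: Judy.
Distance 1: Frank, Grace, Ivan.
Distance 2: Dave, Omar.
Distance 3: Alice, Heidi — contains Alice.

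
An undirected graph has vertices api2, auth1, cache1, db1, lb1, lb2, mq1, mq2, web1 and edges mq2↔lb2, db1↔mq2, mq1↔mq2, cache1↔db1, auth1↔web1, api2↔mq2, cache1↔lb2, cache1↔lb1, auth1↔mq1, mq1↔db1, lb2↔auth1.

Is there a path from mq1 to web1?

Yes

Explore from mq1.
Distance 1: reach auth1, db1, mq2.
Distance 2: reach api2, cache1, lb2, web1.
Found web1.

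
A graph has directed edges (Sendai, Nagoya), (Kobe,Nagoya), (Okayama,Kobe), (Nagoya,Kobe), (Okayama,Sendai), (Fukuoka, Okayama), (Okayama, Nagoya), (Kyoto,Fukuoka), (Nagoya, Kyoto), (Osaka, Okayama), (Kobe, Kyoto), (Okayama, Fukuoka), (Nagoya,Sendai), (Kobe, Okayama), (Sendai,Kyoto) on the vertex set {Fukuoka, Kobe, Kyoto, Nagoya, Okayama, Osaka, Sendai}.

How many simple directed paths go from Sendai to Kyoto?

3

Sendai→Kyoto
Sendai→Nagoya→Kobe→Kyoto
Sendai→Nagoya→Kyoto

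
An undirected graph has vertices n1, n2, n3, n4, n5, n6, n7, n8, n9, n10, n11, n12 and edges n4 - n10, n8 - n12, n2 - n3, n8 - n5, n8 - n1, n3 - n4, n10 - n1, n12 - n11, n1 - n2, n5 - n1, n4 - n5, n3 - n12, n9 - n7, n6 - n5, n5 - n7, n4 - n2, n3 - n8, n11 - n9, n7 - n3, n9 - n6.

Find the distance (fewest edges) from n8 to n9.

3

Distance 0: n8.
Distance 1: n1, n3, n5, n12.
Distance 2: n2, n4, n6, n7, n10, n11.
Distance 3: n9 — contains n9.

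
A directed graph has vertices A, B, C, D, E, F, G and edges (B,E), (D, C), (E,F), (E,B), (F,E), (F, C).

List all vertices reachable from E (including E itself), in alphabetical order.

B, C, E, F

Start at E.
Its neighbours: B, F.
Then their neighbours: C.
Nothing further is reachable.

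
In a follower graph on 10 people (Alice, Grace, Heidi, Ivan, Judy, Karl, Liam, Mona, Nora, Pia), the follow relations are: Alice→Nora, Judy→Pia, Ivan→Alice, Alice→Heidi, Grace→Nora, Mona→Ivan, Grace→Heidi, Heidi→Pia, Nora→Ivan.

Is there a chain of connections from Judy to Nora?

No

Explore from Judy.
Distance 1: reach Pia.
The search from Judy is exhausted; no directed path reaches Nora.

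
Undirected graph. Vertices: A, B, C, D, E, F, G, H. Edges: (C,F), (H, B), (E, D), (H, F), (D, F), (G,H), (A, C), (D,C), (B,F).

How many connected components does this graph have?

From A: component {A, B, C, D, E, F, G, H}.
That's 1 component.

1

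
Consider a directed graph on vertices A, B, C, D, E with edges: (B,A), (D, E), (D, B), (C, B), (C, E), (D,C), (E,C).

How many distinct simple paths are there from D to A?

D→B→A
D→C→B→A
D→E→C→B→A

3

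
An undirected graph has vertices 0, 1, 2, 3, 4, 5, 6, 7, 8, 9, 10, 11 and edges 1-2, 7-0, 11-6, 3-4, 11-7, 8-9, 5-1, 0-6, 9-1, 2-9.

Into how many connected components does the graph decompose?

4

From 0: component {0, 6, 7, 11}.
From 1: component {1, 2, 5, 8, 9}.
From 3: component {3, 4}.
From 10: component {10}.
That's 4 components.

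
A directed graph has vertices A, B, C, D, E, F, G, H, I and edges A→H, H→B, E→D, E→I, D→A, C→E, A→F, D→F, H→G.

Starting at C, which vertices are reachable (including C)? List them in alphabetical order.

A, B, C, D, E, F, G, H, I

Start at C.
Its neighbours: E.
Then their neighbours: D, I.
Then next layer: A, F.
Then next layer: H.
Then next layer: B, G.
Every vertex is now reached.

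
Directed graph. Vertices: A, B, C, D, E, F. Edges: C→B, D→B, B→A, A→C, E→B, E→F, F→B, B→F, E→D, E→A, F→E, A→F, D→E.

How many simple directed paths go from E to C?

4

E→A→C
E→B→A→C
E→D→B→A→C
E→F→B→A→C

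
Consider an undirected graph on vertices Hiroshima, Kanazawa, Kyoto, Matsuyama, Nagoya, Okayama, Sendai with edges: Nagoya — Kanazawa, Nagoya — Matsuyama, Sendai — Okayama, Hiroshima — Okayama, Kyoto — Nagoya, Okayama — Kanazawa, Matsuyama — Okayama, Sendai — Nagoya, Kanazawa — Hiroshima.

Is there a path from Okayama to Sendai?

Yes

Explore from Okayama.
Distance 1: reach Hiroshima, Kanazawa, Matsuyama, Sendai.
Found Sendai.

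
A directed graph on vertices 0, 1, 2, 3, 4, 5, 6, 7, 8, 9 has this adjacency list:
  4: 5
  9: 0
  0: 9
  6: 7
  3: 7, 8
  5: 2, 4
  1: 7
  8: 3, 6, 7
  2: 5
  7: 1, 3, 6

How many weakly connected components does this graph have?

3

From 0: component {0, 9}.
From 1: component {1, 3, 6, 7, 8}.
From 2: component {2, 4, 5}.
That's 3 components.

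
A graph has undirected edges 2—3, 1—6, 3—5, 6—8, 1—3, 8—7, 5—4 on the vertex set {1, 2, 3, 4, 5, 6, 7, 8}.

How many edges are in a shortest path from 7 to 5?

5

Distance 0: 7.
Distance 1: 8.
Distance 2: 6.
Distance 3: 1.
Distance 4: 3.
Distance 5: 2, 5 — contains 5.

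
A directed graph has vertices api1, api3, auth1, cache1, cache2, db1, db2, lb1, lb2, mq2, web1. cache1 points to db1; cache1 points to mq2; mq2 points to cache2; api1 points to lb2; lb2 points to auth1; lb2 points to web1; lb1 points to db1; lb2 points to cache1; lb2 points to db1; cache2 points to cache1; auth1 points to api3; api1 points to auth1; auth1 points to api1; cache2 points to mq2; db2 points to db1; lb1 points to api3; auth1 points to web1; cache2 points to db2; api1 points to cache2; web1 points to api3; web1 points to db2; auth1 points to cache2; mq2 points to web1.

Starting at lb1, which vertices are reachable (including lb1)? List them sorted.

Start at lb1.
Its neighbours: api3, db1.
Nothing further is reachable.

api3, db1, lb1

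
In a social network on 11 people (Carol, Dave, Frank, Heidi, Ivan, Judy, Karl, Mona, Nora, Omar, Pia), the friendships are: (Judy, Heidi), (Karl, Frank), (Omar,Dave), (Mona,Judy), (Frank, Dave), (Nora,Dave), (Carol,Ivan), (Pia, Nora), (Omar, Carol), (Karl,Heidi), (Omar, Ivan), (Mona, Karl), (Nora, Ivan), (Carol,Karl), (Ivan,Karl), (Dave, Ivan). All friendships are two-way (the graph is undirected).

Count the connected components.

From Carol: component {Carol, Dave, Frank, Heidi, Ivan, Judy, Karl, Mona, Nora, Omar, Pia}.
That's 1 component.

1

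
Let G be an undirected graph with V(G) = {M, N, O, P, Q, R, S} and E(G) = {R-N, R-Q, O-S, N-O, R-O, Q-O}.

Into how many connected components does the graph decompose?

From M: component {M}.
From N: component {N, O, Q, R, S}.
From P: component {P}.
That's 3 components.

3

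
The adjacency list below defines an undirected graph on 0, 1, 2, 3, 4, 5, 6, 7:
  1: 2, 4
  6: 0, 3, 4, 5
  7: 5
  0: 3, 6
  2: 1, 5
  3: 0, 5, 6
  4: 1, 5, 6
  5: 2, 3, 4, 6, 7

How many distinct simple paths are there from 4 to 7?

4–1–2–5–7
4–5–7
4–6–0–3–5–7
4–6–3–5–7
4–6–5–7

5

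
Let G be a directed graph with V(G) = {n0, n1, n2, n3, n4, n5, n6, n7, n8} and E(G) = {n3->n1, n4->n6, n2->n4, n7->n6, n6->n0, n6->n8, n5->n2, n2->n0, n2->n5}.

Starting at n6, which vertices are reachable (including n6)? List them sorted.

n0, n6, n8

Start at n6.
Its neighbours: n0, n8.
Nothing further is reachable.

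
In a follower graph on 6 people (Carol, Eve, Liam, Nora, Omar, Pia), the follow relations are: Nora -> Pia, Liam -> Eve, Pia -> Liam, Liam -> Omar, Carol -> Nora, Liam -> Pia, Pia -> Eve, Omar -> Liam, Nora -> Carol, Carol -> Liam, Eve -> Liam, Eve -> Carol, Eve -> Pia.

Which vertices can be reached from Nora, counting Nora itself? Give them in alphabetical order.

Carol, Eve, Liam, Nora, Omar, Pia

Start at Nora.
Its neighbours: Carol, Pia.
Then their neighbours: Eve, Liam.
Then next layer: Omar.
Every vertex is now reached.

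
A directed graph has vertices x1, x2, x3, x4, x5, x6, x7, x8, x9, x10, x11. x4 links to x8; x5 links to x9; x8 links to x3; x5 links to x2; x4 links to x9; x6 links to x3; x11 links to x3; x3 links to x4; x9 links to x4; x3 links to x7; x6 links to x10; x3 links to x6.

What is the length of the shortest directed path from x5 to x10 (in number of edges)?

6

Distance 0: x5.
Distance 1: x2, x9.
Distance 2: x4.
Distance 3: x8.
Distance 4: x3.
Distance 5: x6, x7.
Distance 6: x10 — contains x10.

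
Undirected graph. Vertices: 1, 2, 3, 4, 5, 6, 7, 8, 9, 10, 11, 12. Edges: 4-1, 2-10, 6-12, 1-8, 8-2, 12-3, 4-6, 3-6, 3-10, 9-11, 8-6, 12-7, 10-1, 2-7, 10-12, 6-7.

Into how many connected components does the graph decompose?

3

From 1: component {1, 2, 3, 4, 6, 7, 8, 10, 12}.
From 5: component {5}.
From 9: component {9, 11}.
That's 3 components.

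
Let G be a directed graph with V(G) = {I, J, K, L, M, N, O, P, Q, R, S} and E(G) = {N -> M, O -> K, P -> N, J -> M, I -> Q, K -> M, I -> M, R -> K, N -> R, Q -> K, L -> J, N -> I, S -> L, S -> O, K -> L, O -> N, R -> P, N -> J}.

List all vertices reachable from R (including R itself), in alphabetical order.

I, J, K, L, M, N, P, Q, R

Start at R.
Its neighbours: K, P.
Then their neighbours: L, M, N.
Then next layer: I, J.
Then next layer: Q.
Nothing further is reachable.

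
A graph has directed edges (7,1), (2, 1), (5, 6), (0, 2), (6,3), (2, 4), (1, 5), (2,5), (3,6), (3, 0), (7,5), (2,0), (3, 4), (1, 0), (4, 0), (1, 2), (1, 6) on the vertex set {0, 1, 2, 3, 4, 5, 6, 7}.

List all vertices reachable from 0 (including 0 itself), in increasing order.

0, 1, 2, 3, 4, 5, 6

Start at 0.
Its neighbours: 2.
Then their neighbours: 1, 4, 5.
Then next layer: 6.
Then next layer: 3.
Nothing further is reachable.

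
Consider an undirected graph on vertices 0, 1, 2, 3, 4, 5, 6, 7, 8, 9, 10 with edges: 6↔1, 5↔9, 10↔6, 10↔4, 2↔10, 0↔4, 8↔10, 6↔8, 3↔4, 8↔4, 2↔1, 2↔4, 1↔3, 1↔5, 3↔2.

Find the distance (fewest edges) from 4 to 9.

Distance 0: 4.
Distance 1: 0, 2, 3, 8, 10.
Distance 2: 1, 6.
Distance 3: 5.
Distance 4: 9 — contains 9.

4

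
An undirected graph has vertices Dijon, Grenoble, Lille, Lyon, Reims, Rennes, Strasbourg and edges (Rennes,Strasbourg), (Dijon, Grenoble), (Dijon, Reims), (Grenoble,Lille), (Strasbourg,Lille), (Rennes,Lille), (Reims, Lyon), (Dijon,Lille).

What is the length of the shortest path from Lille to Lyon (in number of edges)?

3

Distance 0: Lille.
Distance 1: Dijon, Grenoble, Rennes, Strasbourg.
Distance 2: Reims.
Distance 3: Lyon — contains Lyon.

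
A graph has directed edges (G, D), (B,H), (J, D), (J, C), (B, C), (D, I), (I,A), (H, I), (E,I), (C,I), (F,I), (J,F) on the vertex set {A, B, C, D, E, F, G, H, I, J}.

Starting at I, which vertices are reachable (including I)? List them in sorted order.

A, I

Start at I.
Its neighbours: A.
Nothing further is reachable.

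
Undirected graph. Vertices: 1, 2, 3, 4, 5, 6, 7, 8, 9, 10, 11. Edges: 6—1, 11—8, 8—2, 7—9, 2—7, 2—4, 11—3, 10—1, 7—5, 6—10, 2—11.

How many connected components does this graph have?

2

From 1: component {1, 6, 10}.
From 2: component {2, 3, 4, 5, 7, 8, 9, 11}.
That's 2 components.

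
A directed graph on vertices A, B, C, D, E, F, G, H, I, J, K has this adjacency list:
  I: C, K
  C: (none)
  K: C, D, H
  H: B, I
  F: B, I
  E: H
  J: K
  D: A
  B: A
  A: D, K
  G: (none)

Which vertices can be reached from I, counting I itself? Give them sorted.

Start at I.
Its neighbours: C, K.
Then their neighbours: D, H.
Then next layer: A, B.
Nothing further is reachable.

A, B, C, D, H, I, K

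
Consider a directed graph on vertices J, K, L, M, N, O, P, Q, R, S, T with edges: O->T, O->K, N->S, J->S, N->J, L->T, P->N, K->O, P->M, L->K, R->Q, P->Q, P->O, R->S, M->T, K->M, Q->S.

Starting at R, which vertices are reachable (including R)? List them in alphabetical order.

Start at R.
Its neighbours: Q, S.
Nothing further is reachable.

Q, R, S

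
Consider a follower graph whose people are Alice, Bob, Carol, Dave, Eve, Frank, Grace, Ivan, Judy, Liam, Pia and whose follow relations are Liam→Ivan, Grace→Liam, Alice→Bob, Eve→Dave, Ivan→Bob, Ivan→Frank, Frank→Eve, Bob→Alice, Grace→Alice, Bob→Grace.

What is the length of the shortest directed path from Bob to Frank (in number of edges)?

Distance 0: Bob.
Distance 1: Alice, Grace.
Distance 2: Liam.
Distance 3: Ivan.
Distance 4: Frank — contains Frank.

4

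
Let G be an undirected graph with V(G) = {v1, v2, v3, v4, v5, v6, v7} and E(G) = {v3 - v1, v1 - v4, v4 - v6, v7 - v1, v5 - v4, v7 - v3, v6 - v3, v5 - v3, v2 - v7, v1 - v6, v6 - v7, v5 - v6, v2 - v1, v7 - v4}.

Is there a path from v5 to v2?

Explore from v5.
Distance 1: reach v3, v4, v6.
Distance 2: reach v1, v7.
Distance 3: reach v2.
Found v2.

Yes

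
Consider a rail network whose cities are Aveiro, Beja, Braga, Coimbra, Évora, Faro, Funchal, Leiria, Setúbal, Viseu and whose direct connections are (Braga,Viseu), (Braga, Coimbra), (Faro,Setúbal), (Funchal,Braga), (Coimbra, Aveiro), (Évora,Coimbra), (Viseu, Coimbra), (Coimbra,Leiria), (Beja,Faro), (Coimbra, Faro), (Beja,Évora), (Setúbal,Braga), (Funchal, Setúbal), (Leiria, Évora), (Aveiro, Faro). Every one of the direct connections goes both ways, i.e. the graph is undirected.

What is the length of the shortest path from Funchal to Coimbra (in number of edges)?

2

Distance 0: Funchal.
Distance 1: Braga, Setúbal.
Distance 2: Coimbra, Faro, Viseu — contains Coimbra.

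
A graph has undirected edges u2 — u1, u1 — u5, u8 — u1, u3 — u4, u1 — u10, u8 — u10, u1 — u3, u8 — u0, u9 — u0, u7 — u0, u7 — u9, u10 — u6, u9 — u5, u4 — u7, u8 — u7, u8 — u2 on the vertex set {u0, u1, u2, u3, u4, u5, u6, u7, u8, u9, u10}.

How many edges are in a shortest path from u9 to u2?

Distance 0: u9.
Distance 1: u0, u5, u7.
Distance 2: u1, u4, u8.
Distance 3: u2, u3, u10 — contains u2.

3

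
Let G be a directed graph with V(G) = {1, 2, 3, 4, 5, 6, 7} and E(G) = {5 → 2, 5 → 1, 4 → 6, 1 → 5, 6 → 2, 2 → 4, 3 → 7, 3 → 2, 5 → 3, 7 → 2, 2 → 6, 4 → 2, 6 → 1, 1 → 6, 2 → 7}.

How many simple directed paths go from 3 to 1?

3→2→4→6→1
3→2→6→1
3→7→2→4→6→1
3→7→2→6→1

4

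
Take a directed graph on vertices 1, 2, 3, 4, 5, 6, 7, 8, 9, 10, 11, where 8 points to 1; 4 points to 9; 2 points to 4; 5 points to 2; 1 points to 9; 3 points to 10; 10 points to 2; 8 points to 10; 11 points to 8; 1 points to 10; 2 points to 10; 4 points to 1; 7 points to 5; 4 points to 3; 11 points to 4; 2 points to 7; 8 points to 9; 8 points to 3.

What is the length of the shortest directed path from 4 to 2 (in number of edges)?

3

Distance 0: 4.
Distance 1: 1, 3, 9.
Distance 2: 10.
Distance 3: 2 — contains 2.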